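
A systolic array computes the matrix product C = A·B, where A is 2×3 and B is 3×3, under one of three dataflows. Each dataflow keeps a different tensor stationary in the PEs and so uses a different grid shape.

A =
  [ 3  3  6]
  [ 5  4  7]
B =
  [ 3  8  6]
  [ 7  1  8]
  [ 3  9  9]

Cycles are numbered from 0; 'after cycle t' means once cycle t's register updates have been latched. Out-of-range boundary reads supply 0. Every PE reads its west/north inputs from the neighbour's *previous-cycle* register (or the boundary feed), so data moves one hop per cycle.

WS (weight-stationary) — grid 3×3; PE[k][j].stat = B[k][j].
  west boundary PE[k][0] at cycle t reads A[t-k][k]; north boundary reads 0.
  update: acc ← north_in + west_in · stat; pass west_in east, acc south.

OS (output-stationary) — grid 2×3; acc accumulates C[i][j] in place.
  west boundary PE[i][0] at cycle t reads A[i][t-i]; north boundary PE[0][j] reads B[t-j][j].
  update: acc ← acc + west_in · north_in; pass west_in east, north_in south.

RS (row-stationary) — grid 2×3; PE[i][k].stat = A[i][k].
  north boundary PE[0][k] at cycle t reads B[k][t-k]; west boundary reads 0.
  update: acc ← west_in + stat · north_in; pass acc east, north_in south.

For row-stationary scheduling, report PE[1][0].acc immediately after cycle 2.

PE[1][0].acc = 40

RS 2×3: PE[1][0] cycle-by-cycle (with neighbour feeds):
  0: (0,0).acc=9  regs=<9,3>
  0: (1,0).acc=0  regs=<0,0>
  1: (0,0).acc=24  regs=<24,8>
  1: (1,0).acc=15  regs=<15,3>
  2: (0,0).acc=18  regs=<18,6>
  2: (1,0).acc=40  regs=<40,8>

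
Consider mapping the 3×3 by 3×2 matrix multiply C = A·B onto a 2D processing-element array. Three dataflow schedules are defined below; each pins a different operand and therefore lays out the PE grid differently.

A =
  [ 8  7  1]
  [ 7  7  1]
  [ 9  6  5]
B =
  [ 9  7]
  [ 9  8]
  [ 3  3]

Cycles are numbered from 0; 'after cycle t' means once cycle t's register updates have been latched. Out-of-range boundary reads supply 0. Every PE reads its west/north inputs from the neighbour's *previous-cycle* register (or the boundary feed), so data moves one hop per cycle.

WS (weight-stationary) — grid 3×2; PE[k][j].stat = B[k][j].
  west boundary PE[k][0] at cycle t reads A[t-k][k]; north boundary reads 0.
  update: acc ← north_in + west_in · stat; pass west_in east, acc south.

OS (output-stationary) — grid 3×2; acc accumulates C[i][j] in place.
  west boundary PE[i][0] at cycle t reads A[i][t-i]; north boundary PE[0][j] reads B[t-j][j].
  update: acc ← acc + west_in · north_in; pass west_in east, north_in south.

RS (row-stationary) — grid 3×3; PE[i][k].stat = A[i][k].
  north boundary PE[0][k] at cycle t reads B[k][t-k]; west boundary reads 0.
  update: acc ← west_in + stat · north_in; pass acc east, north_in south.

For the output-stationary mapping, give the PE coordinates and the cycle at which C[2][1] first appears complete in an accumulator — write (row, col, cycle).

OS: C[2][1] accumulates in PE[2][1]:
  [0] (2,1) acc=0 (h:0 v:0)
  [1] (2,1) acc=0 (h:0 v:0)
  [2] (2,1) acc=0 (h:0 v:0)
  [3] (2,1) acc=63 (h:9 v:7)
  [4] (2,1) acc=111 (h:6 v:8)
  [5] (2,1) acc=126 (h:5 v:3)

(row, col, cycle) = (2, 1, 5)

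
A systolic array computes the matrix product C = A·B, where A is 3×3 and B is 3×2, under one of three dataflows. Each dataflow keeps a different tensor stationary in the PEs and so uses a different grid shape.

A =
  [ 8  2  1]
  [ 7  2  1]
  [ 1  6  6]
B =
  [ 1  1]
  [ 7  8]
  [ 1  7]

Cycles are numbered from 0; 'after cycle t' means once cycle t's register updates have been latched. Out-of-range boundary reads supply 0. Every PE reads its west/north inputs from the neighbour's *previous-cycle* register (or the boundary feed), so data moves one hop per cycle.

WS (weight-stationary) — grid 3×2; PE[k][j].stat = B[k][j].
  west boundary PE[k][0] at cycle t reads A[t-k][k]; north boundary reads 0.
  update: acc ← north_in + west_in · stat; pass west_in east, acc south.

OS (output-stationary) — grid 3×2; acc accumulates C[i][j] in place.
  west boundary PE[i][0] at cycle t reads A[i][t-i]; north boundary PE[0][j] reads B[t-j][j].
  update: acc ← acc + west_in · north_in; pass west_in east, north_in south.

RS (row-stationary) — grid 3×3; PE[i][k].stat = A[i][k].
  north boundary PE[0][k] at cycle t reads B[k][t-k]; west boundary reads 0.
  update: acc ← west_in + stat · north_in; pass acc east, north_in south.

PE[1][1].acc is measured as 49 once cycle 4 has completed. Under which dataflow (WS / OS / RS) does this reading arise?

dataflow = WS

WS (3×2 grid), PE[1][1]:
  cycle 0: PE[1][1] → acc 0, east 0, south 0
  cycle 1: PE[1][1] → acc 0, east 0, south 0
  cycle 2: PE[1][1] → acc 24, east 2, south 24
  cycle 3: PE[1][1] → acc 23, east 2, south 23
  cycle 4: PE[1][1] → acc 49, east 6, south 49
OS (3×2 grid), PE[1][1]:
  cycle 0: PE[1][1] → acc 0, east 0, south 0
  cycle 1: PE[1][1] → acc 0, east 0, south 0
  cycle 2: PE[1][1] → acc 7, east 7, south 1
  cycle 3: PE[1][1] → acc 23, east 2, south 8
  cycle 4: PE[1][1] → acc 30, east 1, south 7
RS (3×3 grid), PE[1][1]:
  cycle 0: PE[1][1] → acc 0, east 0, south 0
  cycle 1: PE[1][1] → acc 0, east 0, south 0
  cycle 2: PE[1][1] → acc 21, east 21, south 7
  cycle 3: PE[1][1] → acc 23, east 23, south 8
  cycle 4: PE[1][1] → acc 0, east 0, south 0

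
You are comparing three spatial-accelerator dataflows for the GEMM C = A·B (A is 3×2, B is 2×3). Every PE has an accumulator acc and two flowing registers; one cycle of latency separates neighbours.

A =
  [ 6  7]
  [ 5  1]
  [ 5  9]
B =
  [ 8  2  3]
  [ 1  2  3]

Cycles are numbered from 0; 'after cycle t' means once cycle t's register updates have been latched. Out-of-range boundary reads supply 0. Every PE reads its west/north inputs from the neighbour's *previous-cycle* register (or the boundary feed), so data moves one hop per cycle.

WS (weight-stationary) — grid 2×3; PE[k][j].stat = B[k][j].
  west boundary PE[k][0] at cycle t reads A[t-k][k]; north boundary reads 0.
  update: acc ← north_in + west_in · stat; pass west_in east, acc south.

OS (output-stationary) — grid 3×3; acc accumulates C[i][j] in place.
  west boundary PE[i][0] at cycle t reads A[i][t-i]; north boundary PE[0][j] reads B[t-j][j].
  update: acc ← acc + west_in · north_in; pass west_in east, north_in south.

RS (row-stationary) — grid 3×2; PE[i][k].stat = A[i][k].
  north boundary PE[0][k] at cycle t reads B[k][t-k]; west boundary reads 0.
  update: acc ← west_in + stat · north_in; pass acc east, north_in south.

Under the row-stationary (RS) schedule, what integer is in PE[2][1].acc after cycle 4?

Tracing RS — 3×2 array, target PE[2][1]:
  step 0 · PE1,1: acc=0; fwd→0 fwd↓0
  step 0 · PE2,0: acc=0; fwd→0 fwd↓0
  step 0 · PE2,1: acc=0; fwd→0 fwd↓0
  step 1 · PE1,1: acc=0; fwd→0 fwd↓0
  step 1 · PE2,0: acc=0; fwd→0 fwd↓0
  step 1 · PE2,1: acc=0; fwd→0 fwd↓0
  step 2 · PE1,1: acc=41; fwd→41 fwd↓1
  step 2 · PE2,0: acc=40; fwd→40 fwd↓8
  step 2 · PE2,1: acc=0; fwd→0 fwd↓0
  step 3 · PE1,1: acc=12; fwd→12 fwd↓2
  step 3 · PE2,0: acc=10; fwd→10 fwd↓2
  step 3 · PE2,1: acc=49; fwd→49 fwd↓1
  step 4 · PE1,1: acc=18; fwd→18 fwd↓3
  step 4 · PE2,0: acc=15; fwd→15 fwd↓3
  step 4 · PE2,1: acc=28; fwd→28 fwd↓2

PE[2][1].acc = 28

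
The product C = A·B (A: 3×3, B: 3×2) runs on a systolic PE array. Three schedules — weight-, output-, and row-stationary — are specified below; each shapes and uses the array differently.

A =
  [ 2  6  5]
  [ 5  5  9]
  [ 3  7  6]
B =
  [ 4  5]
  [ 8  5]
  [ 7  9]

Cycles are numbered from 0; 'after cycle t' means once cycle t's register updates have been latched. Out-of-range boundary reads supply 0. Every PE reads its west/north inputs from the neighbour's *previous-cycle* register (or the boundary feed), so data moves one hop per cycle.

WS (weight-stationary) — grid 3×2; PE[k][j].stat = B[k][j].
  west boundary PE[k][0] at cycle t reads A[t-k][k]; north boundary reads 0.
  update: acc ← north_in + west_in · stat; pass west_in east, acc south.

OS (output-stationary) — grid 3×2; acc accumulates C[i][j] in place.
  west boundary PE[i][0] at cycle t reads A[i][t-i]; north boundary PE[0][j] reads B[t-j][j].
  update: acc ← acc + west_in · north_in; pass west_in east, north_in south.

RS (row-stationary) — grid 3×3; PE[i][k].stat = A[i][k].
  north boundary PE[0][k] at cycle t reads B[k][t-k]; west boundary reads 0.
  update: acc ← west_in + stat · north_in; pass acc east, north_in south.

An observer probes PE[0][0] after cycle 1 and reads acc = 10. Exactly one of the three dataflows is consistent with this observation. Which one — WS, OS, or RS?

dataflow = RS

— WS: 3×2; PE[0][0] trace:
  @0  [0,0]  acc 8  |  →2  ↓8
  @1  [0,0]  acc 20  |  →5  ↓20
— OS: 3×2; PE[0][0] trace:
  @0  [0,0]  acc 8  |  →2  ↓4
  @1  [0,0]  acc 56  |  →6  ↓8
— RS: 3×3; PE[0][0] trace:
  @0  [0,0]  acc 8  |  →8  ↓4
  @1  [0,0]  acc 10  |  →10  ↓5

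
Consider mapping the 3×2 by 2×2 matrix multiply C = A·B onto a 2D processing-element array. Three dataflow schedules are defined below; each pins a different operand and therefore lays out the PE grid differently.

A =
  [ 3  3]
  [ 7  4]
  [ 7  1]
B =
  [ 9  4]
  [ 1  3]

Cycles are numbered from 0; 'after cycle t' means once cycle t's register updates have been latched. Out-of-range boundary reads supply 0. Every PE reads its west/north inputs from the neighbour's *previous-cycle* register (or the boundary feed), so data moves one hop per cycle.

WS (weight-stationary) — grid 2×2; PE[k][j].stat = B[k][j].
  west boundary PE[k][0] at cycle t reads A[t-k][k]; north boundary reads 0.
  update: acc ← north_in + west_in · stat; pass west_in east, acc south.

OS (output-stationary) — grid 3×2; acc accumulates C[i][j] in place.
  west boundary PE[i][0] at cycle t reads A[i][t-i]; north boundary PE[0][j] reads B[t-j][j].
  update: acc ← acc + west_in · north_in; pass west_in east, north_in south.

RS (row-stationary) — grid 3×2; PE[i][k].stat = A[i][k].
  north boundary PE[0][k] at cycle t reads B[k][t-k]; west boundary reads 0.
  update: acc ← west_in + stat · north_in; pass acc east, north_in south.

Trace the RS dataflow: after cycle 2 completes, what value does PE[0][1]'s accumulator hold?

PE[0][1].acc = 21

RS on a 3×2 grid — tracing PE[0][1] and its feeders:
  t=0 PE[0][0]: acc=27 h=27 v=9
  t=0 PE[0][1]: acc=0 h=0 v=0
  t=1 PE[0][0]: acc=12 h=12 v=4
  t=1 PE[0][1]: acc=30 h=30 v=1
  t=2 PE[0][0]: acc=0 h=0 v=0
  t=2 PE[0][1]: acc=21 h=21 v=3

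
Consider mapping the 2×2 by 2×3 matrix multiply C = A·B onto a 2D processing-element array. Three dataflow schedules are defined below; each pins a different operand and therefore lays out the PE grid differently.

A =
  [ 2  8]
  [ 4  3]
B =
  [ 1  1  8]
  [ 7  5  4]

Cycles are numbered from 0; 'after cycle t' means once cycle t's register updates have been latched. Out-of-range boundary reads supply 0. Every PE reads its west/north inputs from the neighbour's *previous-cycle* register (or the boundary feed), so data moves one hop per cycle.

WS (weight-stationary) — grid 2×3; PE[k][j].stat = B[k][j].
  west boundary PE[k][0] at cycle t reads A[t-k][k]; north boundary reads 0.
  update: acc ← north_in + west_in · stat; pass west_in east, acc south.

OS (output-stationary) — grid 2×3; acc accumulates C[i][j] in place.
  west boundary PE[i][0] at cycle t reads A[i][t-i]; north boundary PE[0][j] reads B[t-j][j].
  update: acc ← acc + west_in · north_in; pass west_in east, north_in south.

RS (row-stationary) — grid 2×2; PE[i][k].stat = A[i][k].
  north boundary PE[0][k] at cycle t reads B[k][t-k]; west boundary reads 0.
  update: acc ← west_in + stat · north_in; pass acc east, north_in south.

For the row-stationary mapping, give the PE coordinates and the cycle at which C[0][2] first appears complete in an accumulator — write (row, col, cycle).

RS: C[0][2] accumulates in PE[0][1]:
  0: (0,1).acc=0  regs=<0,0>
  1: (0,1).acc=58  regs=<58,7>
  2: (0,1).acc=42  regs=<42,5>
  3: (0,1).acc=48  regs=<48,4>

(row, col, cycle) = (0, 1, 3)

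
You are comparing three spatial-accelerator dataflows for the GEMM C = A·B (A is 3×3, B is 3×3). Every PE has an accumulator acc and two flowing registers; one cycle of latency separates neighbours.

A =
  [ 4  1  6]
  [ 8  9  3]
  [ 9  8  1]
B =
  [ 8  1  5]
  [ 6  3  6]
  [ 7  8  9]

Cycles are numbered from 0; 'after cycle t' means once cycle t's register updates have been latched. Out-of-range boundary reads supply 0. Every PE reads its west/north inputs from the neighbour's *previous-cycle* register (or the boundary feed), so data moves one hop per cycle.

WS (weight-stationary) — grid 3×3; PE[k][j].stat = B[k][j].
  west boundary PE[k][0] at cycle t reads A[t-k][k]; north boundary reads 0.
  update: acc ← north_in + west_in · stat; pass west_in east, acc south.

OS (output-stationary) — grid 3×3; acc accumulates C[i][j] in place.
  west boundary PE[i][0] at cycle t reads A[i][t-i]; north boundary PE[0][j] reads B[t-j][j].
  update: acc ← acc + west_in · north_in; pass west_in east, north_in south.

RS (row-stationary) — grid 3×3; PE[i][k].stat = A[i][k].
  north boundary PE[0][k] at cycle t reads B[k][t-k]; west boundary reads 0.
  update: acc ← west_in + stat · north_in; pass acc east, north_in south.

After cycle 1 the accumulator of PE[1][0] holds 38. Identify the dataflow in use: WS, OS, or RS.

dataflow = WS

— WS: 3×3; PE[1][0] trace:
  @0  [1,0]  acc 0  |  →0  ↓0
  @1  [1,0]  acc 38  |  →1  ↓38
— OS: 3×3; PE[1][0] trace:
  @0  [1,0]  acc 0  |  →0  ↓0
  @1  [1,0]  acc 64  |  →8  ↓8
— RS: 3×3; PE[1][0] trace:
  @0  [1,0]  acc 0  |  →0  ↓0
  @1  [1,0]  acc 64  |  →64  ↓8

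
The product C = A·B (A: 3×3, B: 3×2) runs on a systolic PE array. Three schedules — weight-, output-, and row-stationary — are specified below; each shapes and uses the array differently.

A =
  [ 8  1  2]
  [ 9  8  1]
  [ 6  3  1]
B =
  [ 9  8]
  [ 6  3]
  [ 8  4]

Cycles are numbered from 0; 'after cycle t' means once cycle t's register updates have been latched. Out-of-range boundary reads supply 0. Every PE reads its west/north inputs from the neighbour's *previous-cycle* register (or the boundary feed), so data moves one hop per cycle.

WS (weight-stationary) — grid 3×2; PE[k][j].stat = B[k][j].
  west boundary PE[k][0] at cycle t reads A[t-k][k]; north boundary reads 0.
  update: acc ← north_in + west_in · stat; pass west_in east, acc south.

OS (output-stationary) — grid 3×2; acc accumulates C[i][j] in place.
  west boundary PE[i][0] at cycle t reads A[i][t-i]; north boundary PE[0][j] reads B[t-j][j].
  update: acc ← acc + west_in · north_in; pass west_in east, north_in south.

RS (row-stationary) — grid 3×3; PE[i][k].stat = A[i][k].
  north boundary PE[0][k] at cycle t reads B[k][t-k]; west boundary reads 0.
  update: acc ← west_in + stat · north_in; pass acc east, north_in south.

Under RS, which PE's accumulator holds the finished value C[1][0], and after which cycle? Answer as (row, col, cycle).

Under RS, C[1][0] lands at PE[1][2]:
  after 0 — PE[1][2] acc=0, pass-E 0, pass-S 0
  after 1 — PE[1][2] acc=0, pass-E 0, pass-S 0
  after 2 — PE[1][2] acc=0, pass-E 0, pass-S 0
  after 3 — PE[1][2] acc=137, pass-E 137, pass-S 8

(row, col, cycle) = (1, 2, 3)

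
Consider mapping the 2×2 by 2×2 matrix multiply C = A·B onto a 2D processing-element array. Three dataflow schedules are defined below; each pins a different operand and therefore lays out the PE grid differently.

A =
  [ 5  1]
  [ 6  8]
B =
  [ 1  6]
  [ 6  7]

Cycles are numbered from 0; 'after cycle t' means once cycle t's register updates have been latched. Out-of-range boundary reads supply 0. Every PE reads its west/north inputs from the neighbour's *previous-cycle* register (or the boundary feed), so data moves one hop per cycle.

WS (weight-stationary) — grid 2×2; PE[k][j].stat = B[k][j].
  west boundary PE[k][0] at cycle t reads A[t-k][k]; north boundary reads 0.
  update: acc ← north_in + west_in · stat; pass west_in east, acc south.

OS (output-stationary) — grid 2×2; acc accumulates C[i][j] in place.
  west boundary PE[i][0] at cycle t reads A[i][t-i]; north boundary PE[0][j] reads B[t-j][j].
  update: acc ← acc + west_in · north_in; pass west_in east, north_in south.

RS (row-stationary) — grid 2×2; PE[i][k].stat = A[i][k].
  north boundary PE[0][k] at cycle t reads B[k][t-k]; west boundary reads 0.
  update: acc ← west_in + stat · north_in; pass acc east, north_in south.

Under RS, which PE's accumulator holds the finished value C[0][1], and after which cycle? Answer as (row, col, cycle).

(row, col, cycle) = (0, 1, 2)

RS: C[0][1] accumulates in PE[0][1]:
  @0  [0,1]  acc 0  |  →0  ↓0
  @1  [0,1]  acc 11  |  →11  ↓6
  @2  [0,1]  acc 37  |  →37  ↓7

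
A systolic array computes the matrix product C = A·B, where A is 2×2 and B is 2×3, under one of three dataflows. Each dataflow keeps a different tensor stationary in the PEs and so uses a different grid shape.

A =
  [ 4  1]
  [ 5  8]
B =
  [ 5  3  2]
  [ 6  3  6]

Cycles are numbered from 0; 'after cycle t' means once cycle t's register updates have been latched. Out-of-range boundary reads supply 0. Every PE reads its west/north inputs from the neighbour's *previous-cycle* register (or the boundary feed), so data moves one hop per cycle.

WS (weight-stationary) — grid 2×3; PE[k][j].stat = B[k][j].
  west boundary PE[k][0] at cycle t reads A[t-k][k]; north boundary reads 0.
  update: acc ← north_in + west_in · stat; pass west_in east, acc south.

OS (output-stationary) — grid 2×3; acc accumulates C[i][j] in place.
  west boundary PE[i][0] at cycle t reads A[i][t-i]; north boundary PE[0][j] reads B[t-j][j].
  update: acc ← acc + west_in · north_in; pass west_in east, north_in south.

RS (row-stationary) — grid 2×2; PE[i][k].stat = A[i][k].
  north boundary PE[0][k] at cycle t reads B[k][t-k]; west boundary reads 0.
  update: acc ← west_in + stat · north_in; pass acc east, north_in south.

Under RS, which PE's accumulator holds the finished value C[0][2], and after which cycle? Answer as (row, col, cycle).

(row, col, cycle) = (0, 1, 3)

Under RS, C[0][2] lands at PE[0][1]:
  0: (0,1).acc=0  regs=<0,0>
  1: (0,1).acc=26  regs=<26,6>
  2: (0,1).acc=15  regs=<15,3>
  3: (0,1).acc=14  regs=<14,6>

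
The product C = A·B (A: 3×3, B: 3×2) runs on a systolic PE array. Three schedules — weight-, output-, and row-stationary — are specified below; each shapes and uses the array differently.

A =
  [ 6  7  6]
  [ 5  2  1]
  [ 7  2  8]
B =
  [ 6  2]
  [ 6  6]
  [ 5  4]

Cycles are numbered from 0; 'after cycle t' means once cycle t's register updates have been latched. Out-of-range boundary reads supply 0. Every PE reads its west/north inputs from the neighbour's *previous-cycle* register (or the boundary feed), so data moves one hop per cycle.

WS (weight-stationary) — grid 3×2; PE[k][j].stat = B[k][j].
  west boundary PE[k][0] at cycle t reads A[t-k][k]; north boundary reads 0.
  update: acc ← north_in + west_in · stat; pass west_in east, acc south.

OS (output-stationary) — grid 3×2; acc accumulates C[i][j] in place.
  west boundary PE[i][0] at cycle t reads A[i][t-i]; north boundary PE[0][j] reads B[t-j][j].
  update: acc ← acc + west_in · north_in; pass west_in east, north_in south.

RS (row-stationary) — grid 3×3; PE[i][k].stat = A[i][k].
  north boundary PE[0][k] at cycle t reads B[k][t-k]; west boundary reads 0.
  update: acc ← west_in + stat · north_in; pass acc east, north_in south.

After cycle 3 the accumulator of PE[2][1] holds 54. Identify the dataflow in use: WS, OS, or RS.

dataflow = RS

— WS: 3×2; PE[2][1] trace:
  t=0 PE[2][1]: acc=0 h=0 v=0
  t=1 PE[2][1]: acc=0 h=0 v=0
  t=2 PE[2][1]: acc=0 h=0 v=0
  t=3 PE[2][1]: acc=78 h=6 v=78
— OS: 3×2; PE[2][1] trace:
  t=0 PE[2][1]: acc=0 h=0 v=0
  t=1 PE[2][1]: acc=0 h=0 v=0
  t=2 PE[2][1]: acc=0 h=0 v=0
  t=3 PE[2][1]: acc=14 h=7 v=2
— RS: 3×3; PE[2][1] trace:
  t=0 PE[2][1]: acc=0 h=0 v=0
  t=1 PE[2][1]: acc=0 h=0 v=0
  t=2 PE[2][1]: acc=0 h=0 v=0
  t=3 PE[2][1]: acc=54 h=54 v=6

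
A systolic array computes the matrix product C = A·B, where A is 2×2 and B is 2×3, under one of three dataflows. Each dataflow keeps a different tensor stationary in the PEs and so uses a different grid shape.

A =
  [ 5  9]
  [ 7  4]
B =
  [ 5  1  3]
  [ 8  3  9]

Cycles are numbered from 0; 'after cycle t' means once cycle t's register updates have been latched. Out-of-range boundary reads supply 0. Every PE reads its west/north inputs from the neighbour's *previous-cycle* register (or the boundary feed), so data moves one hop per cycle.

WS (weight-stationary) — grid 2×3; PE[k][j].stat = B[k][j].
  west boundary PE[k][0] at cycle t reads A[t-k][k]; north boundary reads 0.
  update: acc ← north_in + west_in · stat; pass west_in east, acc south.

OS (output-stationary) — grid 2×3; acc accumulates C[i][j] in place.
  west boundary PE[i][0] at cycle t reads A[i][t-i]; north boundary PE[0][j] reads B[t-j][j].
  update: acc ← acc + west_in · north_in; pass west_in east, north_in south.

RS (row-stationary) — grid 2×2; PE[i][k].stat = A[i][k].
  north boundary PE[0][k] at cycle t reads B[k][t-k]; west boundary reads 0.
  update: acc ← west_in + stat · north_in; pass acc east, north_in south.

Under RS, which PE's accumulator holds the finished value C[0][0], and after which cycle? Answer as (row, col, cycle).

Under RS, C[0][0] lands at PE[0][1]:
  @0  [0,1]  acc 0  |  →0  ↓0
  @1  [0,1]  acc 97  |  →97  ↓8

(row, col, cycle) = (0, 1, 1)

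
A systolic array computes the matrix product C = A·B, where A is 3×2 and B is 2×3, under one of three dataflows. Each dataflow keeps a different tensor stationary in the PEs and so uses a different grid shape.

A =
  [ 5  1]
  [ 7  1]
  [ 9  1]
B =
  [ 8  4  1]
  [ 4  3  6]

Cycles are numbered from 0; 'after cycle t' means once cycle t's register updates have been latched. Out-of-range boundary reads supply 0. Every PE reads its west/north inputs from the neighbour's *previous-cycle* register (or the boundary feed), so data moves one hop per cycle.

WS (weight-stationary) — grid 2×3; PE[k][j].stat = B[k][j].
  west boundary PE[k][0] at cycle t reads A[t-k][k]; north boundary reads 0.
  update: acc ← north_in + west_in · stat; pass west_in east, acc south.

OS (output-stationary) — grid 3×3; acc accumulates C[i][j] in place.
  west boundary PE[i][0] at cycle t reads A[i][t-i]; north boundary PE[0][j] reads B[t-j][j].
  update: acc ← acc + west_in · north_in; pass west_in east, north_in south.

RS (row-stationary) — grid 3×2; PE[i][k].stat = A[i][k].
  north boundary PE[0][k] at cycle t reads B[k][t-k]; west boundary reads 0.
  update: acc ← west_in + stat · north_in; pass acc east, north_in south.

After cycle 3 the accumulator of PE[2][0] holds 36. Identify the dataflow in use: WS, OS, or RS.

dataflow = RS

WS: PE[2][0] is outside its 2×3 grid.
OS (3×3 grid), PE[2][0]:
  after 0 — PE[2][0] acc=0, pass-E 0, pass-S 0
  after 1 — PE[2][0] acc=0, pass-E 0, pass-S 0
  after 2 — PE[2][0] acc=72, pass-E 9, pass-S 8
  after 3 — PE[2][0] acc=76, pass-E 1, pass-S 4
RS (3×2 grid), PE[2][0]:
  after 0 — PE[2][0] acc=0, pass-E 0, pass-S 0
  after 1 — PE[2][0] acc=0, pass-E 0, pass-S 0
  after 2 — PE[2][0] acc=72, pass-E 72, pass-S 8
  after 3 — PE[2][0] acc=36, pass-E 36, pass-S 4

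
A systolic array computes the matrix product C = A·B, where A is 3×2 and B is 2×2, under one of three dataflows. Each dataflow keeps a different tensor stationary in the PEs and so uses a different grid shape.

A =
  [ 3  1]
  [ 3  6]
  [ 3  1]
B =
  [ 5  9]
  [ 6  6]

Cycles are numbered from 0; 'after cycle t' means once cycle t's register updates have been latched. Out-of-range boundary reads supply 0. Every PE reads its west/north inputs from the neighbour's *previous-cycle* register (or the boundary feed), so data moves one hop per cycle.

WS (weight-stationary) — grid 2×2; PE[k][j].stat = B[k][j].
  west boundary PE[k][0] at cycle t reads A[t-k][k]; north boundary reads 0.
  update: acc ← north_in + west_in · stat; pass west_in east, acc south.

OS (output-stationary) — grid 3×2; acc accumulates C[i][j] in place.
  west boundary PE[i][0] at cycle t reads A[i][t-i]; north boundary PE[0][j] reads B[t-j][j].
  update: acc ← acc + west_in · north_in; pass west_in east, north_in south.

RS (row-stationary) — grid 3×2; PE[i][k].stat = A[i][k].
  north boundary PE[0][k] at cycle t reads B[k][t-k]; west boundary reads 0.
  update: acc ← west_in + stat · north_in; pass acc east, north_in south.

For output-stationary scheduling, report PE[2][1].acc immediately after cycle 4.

OS on a 3×2 grid — tracing PE[2][1] and its feeders:
  0: (1,1).acc=0  regs=<0,0>
  0: (2,0).acc=0  regs=<0,0>
  0: (2,1).acc=0  regs=<0,0>
  1: (1,1).acc=0  regs=<0,0>
  1: (2,0).acc=0  regs=<0,0>
  1: (2,1).acc=0  regs=<0,0>
  2: (1,1).acc=27  regs=<3,9>
  2: (2,0).acc=15  regs=<3,5>
  2: (2,1).acc=0  regs=<0,0>
  3: (1,1).acc=63  regs=<6,6>
  3: (2,0).acc=21  regs=<1,6>
  3: (2,1).acc=27  regs=<3,9>
  4: (1,1).acc=63  regs=<0,0>
  4: (2,0).acc=21  regs=<0,0>
  4: (2,1).acc=33  regs=<1,6>

PE[2][1].acc = 33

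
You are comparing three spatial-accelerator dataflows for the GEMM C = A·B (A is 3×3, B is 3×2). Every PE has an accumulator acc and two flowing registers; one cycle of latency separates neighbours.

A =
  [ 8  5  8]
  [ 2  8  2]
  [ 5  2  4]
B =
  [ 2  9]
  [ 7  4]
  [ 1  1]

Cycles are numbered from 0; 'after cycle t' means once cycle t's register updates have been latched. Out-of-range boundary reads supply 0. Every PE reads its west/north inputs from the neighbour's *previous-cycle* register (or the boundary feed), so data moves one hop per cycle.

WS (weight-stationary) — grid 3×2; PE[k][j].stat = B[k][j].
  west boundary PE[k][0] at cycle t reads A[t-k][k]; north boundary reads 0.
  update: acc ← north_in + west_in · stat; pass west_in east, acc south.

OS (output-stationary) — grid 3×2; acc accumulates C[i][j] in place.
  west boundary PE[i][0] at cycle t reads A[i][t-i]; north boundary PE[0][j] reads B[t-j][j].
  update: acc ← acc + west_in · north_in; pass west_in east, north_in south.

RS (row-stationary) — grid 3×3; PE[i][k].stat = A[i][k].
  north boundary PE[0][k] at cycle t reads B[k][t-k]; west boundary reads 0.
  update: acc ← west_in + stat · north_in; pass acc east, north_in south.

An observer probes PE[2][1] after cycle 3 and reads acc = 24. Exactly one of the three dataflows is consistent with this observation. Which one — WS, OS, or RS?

dataflow = RS

WS [3×2] PE[2][1] across cycles:
  t=0 PE[2][1]: acc=0 h=0 v=0
  t=1 PE[2][1]: acc=0 h=0 v=0
  t=2 PE[2][1]: acc=0 h=0 v=0
  t=3 PE[2][1]: acc=100 h=8 v=100
OS [3×2] PE[2][1] across cycles:
  t=0 PE[2][1]: acc=0 h=0 v=0
  t=1 PE[2][1]: acc=0 h=0 v=0
  t=2 PE[2][1]: acc=0 h=0 v=0
  t=3 PE[2][1]: acc=45 h=5 v=9
RS [3×3] PE[2][1] across cycles:
  t=0 PE[2][1]: acc=0 h=0 v=0
  t=1 PE[2][1]: acc=0 h=0 v=0
  t=2 PE[2][1]: acc=0 h=0 v=0
  t=3 PE[2][1]: acc=24 h=24 v=7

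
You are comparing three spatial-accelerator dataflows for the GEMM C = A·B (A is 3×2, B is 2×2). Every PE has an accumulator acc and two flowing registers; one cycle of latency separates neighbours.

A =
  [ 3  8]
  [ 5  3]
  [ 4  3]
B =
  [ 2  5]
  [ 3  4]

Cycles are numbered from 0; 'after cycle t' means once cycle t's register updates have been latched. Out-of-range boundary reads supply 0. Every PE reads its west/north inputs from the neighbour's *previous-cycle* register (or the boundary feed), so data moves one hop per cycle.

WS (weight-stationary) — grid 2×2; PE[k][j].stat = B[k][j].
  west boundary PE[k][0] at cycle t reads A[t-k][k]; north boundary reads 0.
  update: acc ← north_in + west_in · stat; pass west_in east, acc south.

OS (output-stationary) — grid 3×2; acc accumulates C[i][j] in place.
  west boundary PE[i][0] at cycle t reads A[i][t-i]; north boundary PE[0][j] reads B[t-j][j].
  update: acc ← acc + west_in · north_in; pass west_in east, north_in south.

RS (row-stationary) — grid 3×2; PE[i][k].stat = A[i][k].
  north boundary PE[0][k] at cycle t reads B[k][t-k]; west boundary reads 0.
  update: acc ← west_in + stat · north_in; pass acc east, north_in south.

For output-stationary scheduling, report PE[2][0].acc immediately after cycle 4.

PE[2][0].acc = 17

OS 3×2: PE[2][0] cycle-by-cycle (with neighbour feeds):
  step 0 · PE1,0: acc=0; fwd→0 fwd↓0
  step 0 · PE2,0: acc=0; fwd→0 fwd↓0
  step 1 · PE1,0: acc=10; fwd→5 fwd↓2
  step 1 · PE2,0: acc=0; fwd→0 fwd↓0
  step 2 · PE1,0: acc=19; fwd→3 fwd↓3
  step 2 · PE2,0: acc=8; fwd→4 fwd↓2
  step 3 · PE1,0: acc=19; fwd→0 fwd↓0
  step 3 · PE2,0: acc=17; fwd→3 fwd↓3
  step 4 · PE1,0: acc=19; fwd→0 fwd↓0
  step 4 · PE2,0: acc=17; fwd→0 fwd↓0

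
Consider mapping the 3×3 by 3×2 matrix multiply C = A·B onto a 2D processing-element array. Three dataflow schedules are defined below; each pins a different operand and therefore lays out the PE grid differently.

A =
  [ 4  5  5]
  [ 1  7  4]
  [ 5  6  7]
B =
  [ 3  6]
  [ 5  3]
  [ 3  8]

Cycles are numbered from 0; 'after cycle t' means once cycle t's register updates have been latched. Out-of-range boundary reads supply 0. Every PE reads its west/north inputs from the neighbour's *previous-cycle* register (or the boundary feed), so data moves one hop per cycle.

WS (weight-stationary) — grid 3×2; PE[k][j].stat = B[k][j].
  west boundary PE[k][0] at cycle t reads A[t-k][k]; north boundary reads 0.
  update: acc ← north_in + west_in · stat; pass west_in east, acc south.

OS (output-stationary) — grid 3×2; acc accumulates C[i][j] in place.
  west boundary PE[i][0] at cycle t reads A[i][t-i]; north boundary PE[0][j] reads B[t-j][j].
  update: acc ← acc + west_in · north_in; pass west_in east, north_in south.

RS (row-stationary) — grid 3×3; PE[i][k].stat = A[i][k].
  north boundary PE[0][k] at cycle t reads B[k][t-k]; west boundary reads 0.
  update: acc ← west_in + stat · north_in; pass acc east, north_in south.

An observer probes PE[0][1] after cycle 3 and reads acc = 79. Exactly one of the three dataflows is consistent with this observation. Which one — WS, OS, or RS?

dataflow = OS

WS (3×2 grid), PE[0][1]:
  c0 r0c1: 0 / 0 / 0
  c1 r0c1: 24 / 4 / 24
  c2 r0c1: 6 / 1 / 6
  c3 r0c1: 30 / 5 / 30
OS (3×2 grid), PE[0][1]:
  c0 r0c1: 0 / 0 / 0
  c1 r0c1: 24 / 4 / 6
  c2 r0c1: 39 / 5 / 3
  c3 r0c1: 79 / 5 / 8
RS (3×3 grid), PE[0][1]:
  c0 r0c1: 0 / 0 / 0
  c1 r0c1: 37 / 37 / 5
  c2 r0c1: 39 / 39 / 3
  c3 r0c1: 0 / 0 / 0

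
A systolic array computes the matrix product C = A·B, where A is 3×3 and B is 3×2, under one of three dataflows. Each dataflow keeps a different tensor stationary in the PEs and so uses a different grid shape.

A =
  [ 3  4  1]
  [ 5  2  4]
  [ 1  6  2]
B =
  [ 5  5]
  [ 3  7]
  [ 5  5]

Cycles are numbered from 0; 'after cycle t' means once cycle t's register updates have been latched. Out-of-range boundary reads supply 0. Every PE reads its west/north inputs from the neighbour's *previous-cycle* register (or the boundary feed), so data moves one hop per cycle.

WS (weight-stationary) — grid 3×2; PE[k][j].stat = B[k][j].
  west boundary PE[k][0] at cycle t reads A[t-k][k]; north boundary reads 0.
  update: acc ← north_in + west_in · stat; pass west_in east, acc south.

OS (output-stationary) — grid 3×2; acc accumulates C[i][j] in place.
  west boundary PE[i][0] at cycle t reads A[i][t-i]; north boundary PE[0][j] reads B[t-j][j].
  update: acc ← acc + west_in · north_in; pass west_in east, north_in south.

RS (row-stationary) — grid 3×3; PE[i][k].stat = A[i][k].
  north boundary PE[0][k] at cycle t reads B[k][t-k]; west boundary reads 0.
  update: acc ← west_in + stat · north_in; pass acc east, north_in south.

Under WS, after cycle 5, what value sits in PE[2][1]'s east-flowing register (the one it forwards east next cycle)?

register = 2

Tracing WS — 3×2 array, target PE[2][1]:
  @0  [1,1]  acc 0  |  →0  ↓0
  @0  [2,0]  acc 0  |  →0  ↓0
  @0  [2,1]  acc 0  |  →0  ↓0
  @1  [1,1]  acc 0  |  →0  ↓0
  @1  [2,0]  acc 0  |  →0  ↓0
  @1  [2,1]  acc 0  |  →0  ↓0
  @2  [1,1]  acc 43  |  →4  ↓43
  @2  [2,0]  acc 32  |  →1  ↓32
  @2  [2,1]  acc 0  |  →0  ↓0
  @3  [1,1]  acc 39  |  →2  ↓39
  @3  [2,0]  acc 51  |  →4  ↓51
  @3  [2,1]  acc 48  |  →1  ↓48
  @4  [1,1]  acc 47  |  →6  ↓47
  @4  [2,0]  acc 33  |  →2  ↓33
  @4  [2,1]  acc 59  |  →4  ↓59
  @5  [1,1]  acc 0  |  →0  ↓0
  @5  [2,0]  acc 0  |  →0  ↓0
  @5  [2,1]  acc 57  |  →2  ↓57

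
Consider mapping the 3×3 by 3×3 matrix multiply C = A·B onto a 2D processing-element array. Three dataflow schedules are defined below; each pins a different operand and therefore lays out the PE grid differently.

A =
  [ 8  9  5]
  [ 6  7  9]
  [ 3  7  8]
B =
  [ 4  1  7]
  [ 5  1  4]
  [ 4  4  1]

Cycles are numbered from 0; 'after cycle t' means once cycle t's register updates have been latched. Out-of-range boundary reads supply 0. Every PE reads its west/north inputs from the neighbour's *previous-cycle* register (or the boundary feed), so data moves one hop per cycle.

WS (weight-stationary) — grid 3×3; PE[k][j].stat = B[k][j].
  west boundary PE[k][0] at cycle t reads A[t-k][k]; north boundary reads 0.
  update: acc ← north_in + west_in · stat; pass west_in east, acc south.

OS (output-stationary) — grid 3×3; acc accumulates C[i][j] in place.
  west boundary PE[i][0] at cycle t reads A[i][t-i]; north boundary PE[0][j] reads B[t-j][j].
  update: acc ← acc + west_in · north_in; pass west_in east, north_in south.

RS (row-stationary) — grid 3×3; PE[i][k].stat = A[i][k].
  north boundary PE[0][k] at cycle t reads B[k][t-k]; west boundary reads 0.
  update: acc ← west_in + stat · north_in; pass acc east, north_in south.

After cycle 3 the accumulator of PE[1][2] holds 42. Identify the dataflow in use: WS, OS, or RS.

Under WS (3×3), PE[1][2]:
  c0 r1c2: 0 / 0 / 0
  c1 r1c2: 0 / 0 / 0
  c2 r1c2: 0 / 0 / 0
  c3 r1c2: 92 / 9 / 92
Under OS (3×3), PE[1][2]:
  c0 r1c2: 0 / 0 / 0
  c1 r1c2: 0 / 0 / 0
  c2 r1c2: 0 / 0 / 0
  c3 r1c2: 42 / 6 / 7
Under RS (3×3), PE[1][2]:
  c0 r1c2: 0 / 0 / 0
  c1 r1c2: 0 / 0 / 0
  c2 r1c2: 0 / 0 / 0
  c3 r1c2: 95 / 95 / 4

dataflow = OS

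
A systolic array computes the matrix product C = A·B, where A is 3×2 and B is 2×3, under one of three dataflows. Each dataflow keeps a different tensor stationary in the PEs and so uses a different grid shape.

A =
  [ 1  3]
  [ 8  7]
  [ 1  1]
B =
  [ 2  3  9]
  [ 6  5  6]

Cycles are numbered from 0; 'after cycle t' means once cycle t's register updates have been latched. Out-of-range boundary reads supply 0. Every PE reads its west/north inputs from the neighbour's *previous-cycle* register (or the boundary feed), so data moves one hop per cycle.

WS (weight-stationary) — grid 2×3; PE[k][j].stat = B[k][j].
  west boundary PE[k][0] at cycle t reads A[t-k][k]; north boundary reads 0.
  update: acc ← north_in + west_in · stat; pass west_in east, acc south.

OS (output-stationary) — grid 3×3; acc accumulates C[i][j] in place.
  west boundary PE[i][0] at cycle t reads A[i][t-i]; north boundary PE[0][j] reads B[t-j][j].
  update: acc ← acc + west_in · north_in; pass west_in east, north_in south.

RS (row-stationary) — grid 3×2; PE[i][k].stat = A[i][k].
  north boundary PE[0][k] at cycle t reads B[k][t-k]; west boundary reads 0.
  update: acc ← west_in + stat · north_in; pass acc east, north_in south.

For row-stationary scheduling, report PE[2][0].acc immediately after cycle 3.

PE[2][0].acc = 3

RS 3×2: PE[2][0] cycle-by-cycle (with neighbour feeds):
  step 0 · PE1,0: acc=0; fwd→0 fwd↓0
  step 0 · PE2,0: acc=0; fwd→0 fwd↓0
  step 1 · PE1,0: acc=16; fwd→16 fwd↓2
  step 1 · PE2,0: acc=0; fwd→0 fwd↓0
  step 2 · PE1,0: acc=24; fwd→24 fwd↓3
  step 2 · PE2,0: acc=2; fwd→2 fwd↓2
  step 3 · PE1,0: acc=72; fwd→72 fwd↓9
  step 3 · PE2,0: acc=3; fwd→3 fwd↓3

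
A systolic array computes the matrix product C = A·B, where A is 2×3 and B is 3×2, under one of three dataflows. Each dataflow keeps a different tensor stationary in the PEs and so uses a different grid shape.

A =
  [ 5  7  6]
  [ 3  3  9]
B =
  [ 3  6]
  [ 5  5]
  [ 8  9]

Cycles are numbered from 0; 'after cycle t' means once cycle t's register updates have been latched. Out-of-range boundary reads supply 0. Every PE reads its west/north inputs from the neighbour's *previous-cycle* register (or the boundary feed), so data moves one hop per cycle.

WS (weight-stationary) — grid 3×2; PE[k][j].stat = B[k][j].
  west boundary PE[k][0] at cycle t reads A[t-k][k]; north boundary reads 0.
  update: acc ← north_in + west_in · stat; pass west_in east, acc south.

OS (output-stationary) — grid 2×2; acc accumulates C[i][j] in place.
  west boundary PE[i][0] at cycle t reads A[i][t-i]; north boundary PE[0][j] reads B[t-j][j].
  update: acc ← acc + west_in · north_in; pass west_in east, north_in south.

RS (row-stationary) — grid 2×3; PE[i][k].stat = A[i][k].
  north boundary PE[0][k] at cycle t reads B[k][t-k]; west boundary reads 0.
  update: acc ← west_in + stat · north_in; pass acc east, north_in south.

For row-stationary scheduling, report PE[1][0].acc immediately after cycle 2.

RS (2×3). Following PE[1][0] plus its west/north inputs:
  cycle 0: PE[0][0] → acc 15, east 15, south 3
  cycle 0: PE[1][0] → acc 0, east 0, south 0
  cycle 1: PE[0][0] → acc 30, east 30, south 6
  cycle 1: PE[1][0] → acc 9, east 9, south 3
  cycle 2: PE[0][0] → acc 0, east 0, south 0
  cycle 2: PE[1][0] → acc 18, east 18, south 6

PE[1][0].acc = 18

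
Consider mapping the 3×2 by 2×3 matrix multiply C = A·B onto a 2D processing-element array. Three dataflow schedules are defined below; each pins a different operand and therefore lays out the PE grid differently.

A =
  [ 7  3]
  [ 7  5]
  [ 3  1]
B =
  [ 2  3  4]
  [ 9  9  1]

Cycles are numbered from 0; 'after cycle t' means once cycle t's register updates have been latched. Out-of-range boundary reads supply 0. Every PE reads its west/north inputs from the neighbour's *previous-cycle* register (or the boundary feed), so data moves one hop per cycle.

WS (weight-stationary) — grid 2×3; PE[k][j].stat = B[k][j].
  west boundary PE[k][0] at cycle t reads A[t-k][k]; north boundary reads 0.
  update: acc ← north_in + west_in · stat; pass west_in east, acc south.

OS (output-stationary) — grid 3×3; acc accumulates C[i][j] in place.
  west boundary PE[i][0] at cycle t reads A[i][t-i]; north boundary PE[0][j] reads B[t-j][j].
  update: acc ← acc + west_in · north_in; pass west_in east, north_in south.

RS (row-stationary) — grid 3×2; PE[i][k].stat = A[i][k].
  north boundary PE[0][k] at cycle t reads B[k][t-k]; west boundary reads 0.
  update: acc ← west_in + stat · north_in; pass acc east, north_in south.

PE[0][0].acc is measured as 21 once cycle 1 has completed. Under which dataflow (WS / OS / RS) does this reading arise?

WS (2×3 grid), PE[0][0]:
  c0 r0c0: 14 / 7 / 14
  c1 r0c0: 14 / 7 / 14
OS (3×3 grid), PE[0][0]:
  c0 r0c0: 14 / 7 / 2
  c1 r0c0: 41 / 3 / 9
RS (3×2 grid), PE[0][0]:
  c0 r0c0: 14 / 14 / 2
  c1 r0c0: 21 / 21 / 3

dataflow = RS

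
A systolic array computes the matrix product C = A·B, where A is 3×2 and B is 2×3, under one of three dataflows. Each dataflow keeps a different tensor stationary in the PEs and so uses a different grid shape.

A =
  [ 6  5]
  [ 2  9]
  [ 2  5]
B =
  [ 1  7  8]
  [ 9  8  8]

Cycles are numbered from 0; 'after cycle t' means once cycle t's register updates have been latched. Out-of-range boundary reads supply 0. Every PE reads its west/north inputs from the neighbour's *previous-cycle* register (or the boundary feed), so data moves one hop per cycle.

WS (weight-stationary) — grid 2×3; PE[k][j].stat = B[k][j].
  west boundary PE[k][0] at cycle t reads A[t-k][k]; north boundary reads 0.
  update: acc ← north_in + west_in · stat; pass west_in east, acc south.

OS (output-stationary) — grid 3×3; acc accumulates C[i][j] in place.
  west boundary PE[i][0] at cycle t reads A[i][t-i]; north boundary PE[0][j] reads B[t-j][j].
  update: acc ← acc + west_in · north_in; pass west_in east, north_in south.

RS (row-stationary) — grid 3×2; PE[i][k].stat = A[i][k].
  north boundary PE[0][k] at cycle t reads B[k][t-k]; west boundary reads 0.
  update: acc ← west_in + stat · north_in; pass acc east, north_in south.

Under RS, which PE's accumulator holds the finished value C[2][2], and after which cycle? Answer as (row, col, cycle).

(row, col, cycle) = (2, 1, 5)

RS: C[2][2] accumulates in PE[2][1]:
  t=0 PE[2][1]: acc=0 h=0 v=0
  t=1 PE[2][1]: acc=0 h=0 v=0
  t=2 PE[2][1]: acc=0 h=0 v=0
  t=3 PE[2][1]: acc=47 h=47 v=9
  t=4 PE[2][1]: acc=54 h=54 v=8
  t=5 PE[2][1]: acc=56 h=56 v=8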